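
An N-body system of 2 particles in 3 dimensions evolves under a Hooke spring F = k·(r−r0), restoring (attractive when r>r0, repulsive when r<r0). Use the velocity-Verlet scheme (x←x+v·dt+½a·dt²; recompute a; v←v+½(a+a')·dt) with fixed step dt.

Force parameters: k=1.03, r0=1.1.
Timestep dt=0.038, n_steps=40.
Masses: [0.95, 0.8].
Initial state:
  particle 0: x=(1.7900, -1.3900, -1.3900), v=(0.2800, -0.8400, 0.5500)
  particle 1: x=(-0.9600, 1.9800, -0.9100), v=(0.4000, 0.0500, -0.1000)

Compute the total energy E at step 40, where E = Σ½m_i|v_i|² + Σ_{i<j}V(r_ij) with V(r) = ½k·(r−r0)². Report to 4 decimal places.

step 0: x0=(1.7900, -1.3900, -1.3900) x1=(-0.9600, 1.9800, -0.9100)
step 1: x0=(1.7990, -1.4199, -1.3688) x1=(-0.9429, 1.9796, -0.9141)
step 2: x0=(1.8048, -1.4459, -1.3471) x1=(-0.9220, 1.9744, -0.9189)
step 3: x0=(1.8074, -1.4678, -1.3249) x1=(-0.8972, 1.9644, -0.9243)
step 4: x0=(1.8069, -1.4858, -1.3022) x1=(-0.8687, 1.9497, -0.9302)
step 5: x0=(1.8032, -1.4996, -1.2791) x1=(-0.8365, 1.9302, -0.9366)
step 6: x0=(1.7964, -1.5095, -1.2556) x1=(-0.8006, 1.9059, -0.9435)
step 7: x0=(1.7866, -1.5154, -1.2317) x1=(-0.7611, 1.8769, -0.9509)
step 8: x0=(1.7738, -1.5174, -1.2075) x1=(-0.7181, 1.8432, -0.9586)
step 9: x0=(1.7582, -1.5155, -1.1830) x1=(-0.6717, 1.8050, -0.9667)
step 10: x0=(1.7398, -1.5098, -1.1582) x1=(-0.6220, 1.7622, -0.9751)
step 11: x0=(1.7186, -1.5003, -1.1332) x1=(-0.5691, 1.7149, -0.9837)
step 12: x0=(1.6949, -1.4872, -1.1081) x1=(-0.5131, 1.6634, -0.9925)
step 13: x0=(1.6688, -1.4706, -1.0829) x1=(-0.4542, 1.6076, -1.0015)
step 14: x0=(1.6402, -1.4506, -1.0575) x1=(-0.3925, 1.5479, -1.0106)
step 15: x0=(1.6095, -1.4273, -1.0321) x1=(-0.3281, 1.4842, -1.0197)
step 16: x0=(1.5767, -1.4009, -1.0067) x1=(-0.2613, 1.4169, -1.0289)
step 17: x0=(1.5419, -1.3715, -0.9813) x1=(-0.1922, 1.3460, -1.0380)
step 18: x0=(1.5054, -1.3394, -0.9560) x1=(-0.1210, 1.2718, -1.0470)
step 19: x0=(1.4672, -1.3046, -0.9308) x1=(-0.0478, 1.1944, -1.0560)
step 20: x0=(1.4275, -1.2673, -0.9056) x1=(0.0271, 1.1142, -1.0648)
step 21: x0=(1.3866, -1.2278, -0.8807) x1=(0.1036, 1.0313, -1.0734)
step 22: x0=(1.3444, -1.1863, -0.8559) x1=(0.1815, 0.9460, -1.0818)
step 23: x0=(1.3013, -1.1429, -0.8313) x1=(0.2606, 0.8585, -1.0900)
step 24: x0=(1.2573, -1.0979, -0.8069) x1=(0.3406, 0.7690, -1.0980)
step 25: x0=(1.2126, -1.0516, -0.7827) x1=(0.4215, 0.6780, -1.1056)
step 26: x0=(1.1674, -1.0040, -0.7588) x1=(0.5030, 0.5855, -1.1131)
step 27: x0=(1.1219, -0.9555, -0.7350) x1=(0.5850, 0.4919, -1.1203)
step 28: x0=(1.0760, -0.9064, -0.7115) x1=(0.6672, 0.3976, -1.1272)
step 29: x0=(1.0300, -0.8567, -0.6881) x1=(0.7497, 0.3026, -1.1340)
step 30: x0=(0.9840, -0.8068, -0.6648) x1=(0.8322, 0.2074, -1.1407)
step 31: x0=(0.9379, -0.7569, -0.6415) x1=(0.9147, 0.1121, -1.1473)
step 32: x0=(0.8919, -0.7071, -0.6181) x1=(0.9973, 0.0169, -1.1540)
step 33: x0=(0.8458, -0.6576, -0.5946) x1=(1.0798, -0.0779, -1.1610)
step 34: x0=(0.7996, -0.6083, -0.5707) x1=(1.1625, -0.1725, -1.1682)
step 35: x0=(0.7532, -0.5592, -0.5466) x1=(1.2454, -0.2667, -1.1759)
step 36: x0=(0.7066, -0.5103, -0.5222) x1=(1.3286, -0.3608, -1.1838)
step 37: x0=(0.6598, -0.4614, -0.4976) x1=(1.4121, -0.4549, -1.1921)
step 38: x0=(0.6129, -0.4125, -0.4729) x1=(1.4956, -0.5489, -1.2004)
step 39: x0=(0.5660, -0.3637, -0.4482) x1=(1.5790, -0.6430, -1.2086)
step 40: x0=(0.5194, -0.3149, -0.4238) x1=(1.6622, -0.7369, -1.2167)
step 0 velocities: v0=(0.2800, -0.8400, 0.5500) v1=(0.4000, 0.0500, -0.1000)
step 0: KE=0.5851, PE=5.5272, E=6.1123
step 40 velocities: v0=(-1.2204, 1.2821, 0.6399) v1=(2.1817, -2.4700, -0.2068)
step 40: KE=6.0440, PE=0.0644, E=6.1084

6.1084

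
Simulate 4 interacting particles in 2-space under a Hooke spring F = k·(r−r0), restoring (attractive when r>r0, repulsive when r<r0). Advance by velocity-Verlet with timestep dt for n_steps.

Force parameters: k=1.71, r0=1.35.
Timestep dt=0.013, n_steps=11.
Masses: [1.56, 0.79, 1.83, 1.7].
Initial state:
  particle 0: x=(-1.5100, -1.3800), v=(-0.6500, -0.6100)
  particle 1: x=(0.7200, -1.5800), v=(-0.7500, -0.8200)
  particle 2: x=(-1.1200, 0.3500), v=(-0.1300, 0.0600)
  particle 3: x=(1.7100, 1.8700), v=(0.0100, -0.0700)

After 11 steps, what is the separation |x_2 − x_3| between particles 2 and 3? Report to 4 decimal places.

step 0: x0=(-1.5100, -1.3800) x1=(0.7200, -1.5800) x2=(-1.1200, 0.3500) x3=(1.7100, 1.8700)
step 1: x0=(-1.5181, -1.3877) x1=(0.7100, -1.5901) x2=(-1.1215, 0.3507) x3=(1.7097, 1.8686)
step 2: x0=(-1.5257, -1.3949) x1=(0.6996, -1.5990) x2=(-1.1226, 0.3514) x3=(1.7087, 1.8664)
step 3: x0=(-1.5326, -1.4016) x1=(0.6888, -1.6067) x2=(-1.1233, 0.3520) x3=(1.7069, 1.8632)
step 4: x0=(-1.5390, -1.4078) x1=(0.6776, -1.6133) x2=(-1.1237, 0.3525) x3=(1.7043, 1.8591)
step 5: x0=(-1.5447, -1.4135) x1=(0.6660, -1.6186) x2=(-1.1236, 0.3529) x3=(1.7010, 1.8541)
step 6: x0=(-1.5498, -1.4187) x1=(0.6539, -1.6228) x2=(-1.1232, 0.3532) x3=(1.6968, 1.8482)
step 7: x0=(-1.5543, -1.4235) x1=(0.6415, -1.6258) x2=(-1.1224, 0.3534) x3=(1.6919, 1.8414)
step 8: x0=(-1.5583, -1.4277) x1=(0.6287, -1.6277) x2=(-1.1212, 0.3536) x3=(1.6862, 1.8336)
step 9: x0=(-1.5616, -1.4314) x1=(0.6155, -1.6283) x2=(-1.1197, 0.3536) x3=(1.6798, 1.8250)
step 10: x0=(-1.5643, -1.4346) x1=(0.6019, -1.6278) x2=(-1.1178, 0.3536) x3=(1.6725, 1.8155)
step 11: x0=(-1.5664, -1.4374) x1=(0.5880, -1.6261) x2=(-1.1155, 0.3535) x3=(1.6645, 1.8050)

3.1362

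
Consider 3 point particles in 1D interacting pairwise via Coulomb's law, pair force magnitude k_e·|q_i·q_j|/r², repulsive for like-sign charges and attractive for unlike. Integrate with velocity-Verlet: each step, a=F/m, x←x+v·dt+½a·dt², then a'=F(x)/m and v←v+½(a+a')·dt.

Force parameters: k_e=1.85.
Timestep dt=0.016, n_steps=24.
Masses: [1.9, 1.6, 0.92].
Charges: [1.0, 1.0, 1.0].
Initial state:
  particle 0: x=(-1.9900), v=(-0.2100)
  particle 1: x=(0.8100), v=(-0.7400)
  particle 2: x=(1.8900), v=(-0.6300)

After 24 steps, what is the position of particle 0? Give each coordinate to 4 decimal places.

(-2.0852)

step 0: x0=(-1.9900) x1=(0.8100) x2=(1.8900)
step 1: x0=(-1.9934) x1=(0.7981) x2=(1.8802)
step 2: x0=(-1.9968) x1=(0.7859) x2=(1.8708)
step 3: x0=(-2.0003) x1=(0.7735) x2=(1.8619)
step 4: x0=(-2.0038) x1=(0.7609) x2=(1.8535)
step 5: x0=(-2.0074) x1=(0.7481) x2=(1.8455)
step 6: x0=(-2.0110) x1=(0.7351) x2=(1.8380)
step 7: x0=(-2.0147) x1=(0.7219) x2=(1.8310)
step 8: x0=(-2.0184) x1=(0.7085) x2=(1.8244)
step 9: x0=(-2.0222) x1=(0.6949) x2=(1.8182)
step 10: x0=(-2.0261) x1=(0.6811) x2=(1.8125)
step 11: x0=(-2.0299) x1=(0.6671) x2=(1.8073)
step 12: x0=(-2.0339) x1=(0.6529) x2=(1.8024)
step 13: x0=(-2.0379) x1=(0.6386) x2=(1.7980)
step 14: x0=(-2.0419) x1=(0.6240) x2=(1.7941)
step 15: x0=(-2.0460) x1=(0.6093) x2=(1.7905)
step 16: x0=(-2.0501) x1=(0.5944) x2=(1.7873)
step 17: x0=(-2.0543) x1=(0.5794) x2=(1.7845)
step 18: x0=(-2.0586) x1=(0.5642) x2=(1.7822)
step 19: x0=(-2.0629) x1=(0.5488) x2=(1.7801)
step 20: x0=(-2.0672) x1=(0.5333) x2=(1.7785)
step 21: x0=(-2.0716) x1=(0.5176) x2=(1.7773)
step 22: x0=(-2.0761) x1=(0.5018) x2=(1.7764)
step 23: x0=(-2.0806) x1=(0.4858) x2=(1.7758)
step 24: x0=(-2.0852) x1=(0.4698) x2=(1.7756)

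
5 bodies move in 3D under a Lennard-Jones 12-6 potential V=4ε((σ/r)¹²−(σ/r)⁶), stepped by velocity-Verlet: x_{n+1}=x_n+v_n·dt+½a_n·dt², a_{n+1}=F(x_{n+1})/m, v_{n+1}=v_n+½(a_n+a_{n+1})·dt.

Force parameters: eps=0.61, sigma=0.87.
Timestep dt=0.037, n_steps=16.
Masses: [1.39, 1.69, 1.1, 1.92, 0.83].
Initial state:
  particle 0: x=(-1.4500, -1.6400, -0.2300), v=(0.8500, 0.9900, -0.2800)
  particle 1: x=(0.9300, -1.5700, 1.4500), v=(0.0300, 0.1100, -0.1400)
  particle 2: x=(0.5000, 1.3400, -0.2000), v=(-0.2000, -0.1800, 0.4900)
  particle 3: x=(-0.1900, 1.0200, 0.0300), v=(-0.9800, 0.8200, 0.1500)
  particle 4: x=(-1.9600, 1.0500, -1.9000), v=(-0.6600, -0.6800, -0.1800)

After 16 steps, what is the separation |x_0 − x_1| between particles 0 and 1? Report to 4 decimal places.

step 0: x0=(-1.4500, -1.6400, -0.2300) x1=(0.9300, -1.5700, 1.4500) x2=(0.5000, 1.3400, -0.2000) x3=(-0.1900, 1.0200, 0.0300) x4=(-1.9600, 1.0500, -1.9000)
step 1: x0=(-1.4185, -1.6034, -0.2404) x1=(0.9311, -1.5659, 1.4448) x2=(0.5345, 1.3528, -0.1958) x3=(-0.2503, 1.0392, 0.0436) x4=(-1.9844, 1.0248, -1.9067)
step 2: x0=(-1.3871, -1.5667, -0.2507) x1=(0.9322, -1.5619, 1.4396) x2=(0.5846, 1.3718, -0.1964) x3=(-0.3195, 1.0548, 0.0598) x4=(-2.0088, 0.9997, -1.9133)
step 3: x0=(-1.3556, -1.5301, -0.2611) x1=(0.9333, -1.5578, 1.4344) x2=(0.6340, 1.3905, -0.1968) x3=(-0.3883, 1.0706, 0.0760) x4=(-2.0332, 0.9745, -1.9199)
step 4: x0=(-1.3242, -1.4934, -0.2714) x1=(0.9344, -1.5537, 1.4293) x2=(0.6815, 1.4087, -0.1967) x3=(-0.4560, 1.0867, 0.0918) x4=(-2.0576, 0.9493, -1.9265)
step 5: x0=(-1.2927, -1.4568, -0.2818) x1=(0.9355, -1.5496, 1.4241) x2=(0.7276, 1.4264, -0.1963) x3=(-0.5230, 1.1030, 0.1075) x4=(-2.0819, 0.9242, -1.9331)
step 6: x0=(-1.2612, -1.4201, -0.2921) x1=(0.9366, -1.5455, 1.4189) x2=(0.7728, 1.4440, -0.1956) x3=(-0.5894, 1.1195, 0.1230) x4=(-2.1063, 0.8990, -1.9397)
step 7: x0=(-1.2297, -1.3834, -0.3025) x1=(0.9377, -1.5415, 1.4137) x2=(0.8175, 1.4614, -0.1948) x3=(-0.6556, 1.1360, 0.1385) x4=(-2.1306, 0.8738, -1.9463)
step 8: x0=(-1.1982, -1.3467, -0.3128) x1=(0.9388, -1.5374, 1.4085) x2=(0.8619, 1.4787, -0.1939) x3=(-0.7215, 1.1525, 0.1539) x4=(-2.1550, 0.8486, -1.9528)
step 9: x0=(-1.1668, -1.3100, -0.3232) x1=(0.9399, -1.5333, 1.4033) x2=(0.9061, 1.4960, -0.1930) x3=(-0.7874, 1.1691, 0.1693) x4=(-2.1793, 0.8235, -1.9594)
step 10: x0=(-1.1353, -1.2733, -0.3335) x1=(0.9409, -1.5292, 1.3980) x2=(0.9501, 1.5133, -0.1921) x3=(-0.8531, 1.1857, 0.1846) x4=(-2.2036, 0.7983, -1.9659)
step 11: x0=(-1.1038, -1.2366, -0.3438) x1=(0.9420, -1.5251, 1.3928) x2=(0.9940, 1.5305, -0.1911) x3=(-0.9188, 1.2022, 0.1999) x4=(-2.2279, 0.7731, -1.9724)
step 12: x0=(-1.0723, -1.1999, -0.3542) x1=(0.9431, -1.5210, 1.3876) x2=(1.0378, 1.5477, -0.1901) x3=(-0.9845, 1.2188, 0.2152) x4=(-2.2522, 0.7479, -1.9789)
step 13: x0=(-1.0407, -1.1631, -0.3645) x1=(0.9441, -1.5169, 1.3824) x2=(1.0816, 1.5649, -0.1892) x3=(-1.0502, 1.2354, 0.2306) x4=(-2.2765, 0.7227, -1.9853)
step 14: x0=(-1.0092, -1.1264, -0.3748) x1=(0.9452, -1.5128, 1.3772) x2=(1.1254, 1.5821, -0.1882) x3=(-1.1158, 1.2520, 0.2458) x4=(-2.3007, 0.6975, -1.9918)
step 15: x0=(-0.9777, -1.0896, -0.3852) x1=(0.9462, -1.5087, 1.3719) x2=(1.1692, 1.5993, -0.1872) x3=(-1.1815, 1.2685, 0.2611) x4=(-2.3250, 0.6723, -1.9982)
step 16: x0=(-0.9462, -1.0528, -0.3955) x1=(0.9473, -1.5046, 1.3667) x2=(1.2129, 1.6165, -0.1862) x3=(-1.2471, 1.2851, 0.2764) x4=(-2.3492, 0.6471, -2.0046)

2.6258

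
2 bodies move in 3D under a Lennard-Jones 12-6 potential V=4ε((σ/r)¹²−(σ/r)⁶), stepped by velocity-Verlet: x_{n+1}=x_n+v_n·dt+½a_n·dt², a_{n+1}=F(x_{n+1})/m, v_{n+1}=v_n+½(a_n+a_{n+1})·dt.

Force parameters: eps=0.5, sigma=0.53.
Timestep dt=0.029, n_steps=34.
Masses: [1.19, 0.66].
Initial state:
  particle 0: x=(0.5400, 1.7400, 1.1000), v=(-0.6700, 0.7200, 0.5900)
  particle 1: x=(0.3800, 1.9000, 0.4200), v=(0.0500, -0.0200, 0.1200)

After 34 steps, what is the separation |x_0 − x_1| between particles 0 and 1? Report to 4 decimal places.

step 0: x0=(0.5400, 1.7400, 1.1000) x1=(0.3800, 1.9000, 0.4200)
step 1: x0=(0.5204, 1.7610, 1.1165) x1=(0.3817, 1.8992, 0.4246)
step 2: x0=(0.5006, 1.7823, 1.1317) x1=(0.3839, 1.8979, 0.4314)
step 3: x0=(0.4806, 1.8038, 1.1458) x1=(0.3864, 1.8962, 0.4405)
step 4: x0=(0.4604, 1.8254, 1.1585) x1=(0.3892, 1.8943, 0.4519)
step 5: x0=(0.4400, 1.8472, 1.1699) x1=(0.3923, 1.8921, 0.4656)
step 6: x0=(0.4196, 1.8691, 1.1800) x1=(0.3956, 1.8897, 0.4818)
step 7: x0=(0.3991, 1.8910, 1.1886) x1=(0.3989, 1.8873, 0.5006)
step 8: x0=(0.3787, 1.9129, 1.1957) x1=(0.4022, 1.8849, 0.5221)
step 9: x0=(0.3582, 1.9347, 1.2013) x1=(0.4055, 1.8826, 0.5464)
step 10: x0=(0.3379, 1.9564, 1.2053) x1=(0.4085, 1.8805, 0.5735)
step 11: x0=(0.3178, 1.9779, 1.2077) x1=(0.4112, 1.8788, 0.6034)
step 12: x0=(0.2978, 1.9992, 1.2091) x1=(0.4137, 1.8774, 0.6353)
step 13: x0=(0.2779, 2.0205, 1.2102) x1=(0.4160, 1.8761, 0.6675)
step 14: x0=(0.2576, 2.0422, 1.2129) x1=(0.4190, 1.8740, 0.6971)
step 15: x0=(0.2363, 2.0650, 1.2187) x1=(0.4239, 1.8701, 0.7209)
step 16: x0=(0.2139, 2.0889, 1.2276) x1=(0.4307, 1.8640, 0.7392)
step 17: x0=(0.1909, 2.1134, 1.2376) x1=(0.4386, 1.8570, 0.7555)
step 18: x0=(0.1680, 2.1377, 1.2474) x1=(0.4462, 1.8502, 0.7721)
step 19: x0=(0.1457, 2.1615, 1.2563) x1=(0.4528, 1.8444, 0.7904)
step 20: x0=(0.1242, 2.1845, 1.2641) x1=(0.4581, 1.8399, 0.8108)
step 21: x0=(0.1034, 2.2067, 1.2707) x1=(0.4620, 1.8370, 0.8331)
step 22: x0=(0.0835, 2.2280, 1.2764) x1=(0.4643, 1.8356, 0.8572)
step 23: x0=(0.0644, 2.2485, 1.2811) x1=(0.4652, 1.8358, 0.8830)
step 24: x0=(0.0461, 2.2681, 1.2851) x1=(0.4646, 1.8374, 0.9102)
step 25: x0=(0.0286, 2.2869, 1.2883) x1=(0.4625, 1.8406, 0.9388)
step 26: x0=(0.0119, 2.3049, 1.2909) x1=(0.4590, 1.8452, 0.9685)
step 27: x0=(-0.0040, 2.3221, 1.2928) x1=(0.4540, 1.8514, 0.9992)
step 28: x0=(-0.0190, 2.3384, 1.2943) x1=(0.4476, 1.8590, 1.0309)
step 29: x0=(-0.0332, 2.3538, 1.2953) x1=(0.4397, 1.8682, 1.0635)
step 30: x0=(-0.0466, 2.3684, 1.2959) x1=(0.4302, 1.8790, 1.0968)
step 31: x0=(-0.0591, 2.3820, 1.2961) x1=(0.4191, 1.8915, 1.1307)
step 32: x0=(-0.0706, 2.3947, 1.2959) x1=(0.4062, 1.9057, 1.1653)
step 33: x0=(-0.0811, 2.4064, 1.2955) x1=(0.3916, 1.9217, 1.2004)
step 34: x0=(-0.0906, 2.4170, 1.2949) x1=(0.3751, 1.9397, 1.2358)

0.6694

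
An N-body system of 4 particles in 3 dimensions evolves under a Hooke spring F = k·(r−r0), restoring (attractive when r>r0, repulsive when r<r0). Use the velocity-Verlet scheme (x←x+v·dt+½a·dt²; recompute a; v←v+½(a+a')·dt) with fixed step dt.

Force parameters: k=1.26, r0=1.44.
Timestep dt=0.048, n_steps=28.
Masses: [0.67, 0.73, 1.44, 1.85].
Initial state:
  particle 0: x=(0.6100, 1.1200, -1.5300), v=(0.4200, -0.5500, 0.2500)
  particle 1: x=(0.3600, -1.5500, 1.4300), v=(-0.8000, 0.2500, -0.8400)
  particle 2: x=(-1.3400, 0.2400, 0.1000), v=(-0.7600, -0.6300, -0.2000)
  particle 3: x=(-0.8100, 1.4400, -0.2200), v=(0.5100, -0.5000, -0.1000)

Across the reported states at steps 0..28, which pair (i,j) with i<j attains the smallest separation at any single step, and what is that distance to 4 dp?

pair (1,3), distance 0.7543

step 0: x0=(0.6100, 1.1200, -1.5300) x1=(0.3600, -1.5500, 1.4300) x2=(-1.3400, 0.2400, 0.1000) x3=(-0.8100, 1.4400, -0.2200)
step 1: x0=(0.6270, 1.0892, -1.5115) x1=(0.3189, -1.5293, 1.3827) x2=(-1.3748, 0.2092, 0.0903) x3=(-0.7846, 1.4146, -0.2243)
step 2: x0=(0.6376, 1.0498, -1.4804) x1=(0.2727, -1.4918, 1.3218) x2=(-1.4061, 0.1775, 0.0804) x3=(-0.7577, 1.3864, -0.2277)
step 3: x0=(0.6415, 1.0021, -1.4373) x1=(0.2220, -1.4383, 1.2482) x2=(-1.4339, 0.1450, 0.0701) x3=(-0.7292, 1.3555, -0.2301)
step 4: x0=(0.6388, 0.9467, -1.3828) x1=(0.1673, -1.3699, 1.1627) x2=(-1.4583, 0.1118, 0.0595) x3=(-0.6993, 1.3220, -0.2317)
step 5: x0=(0.6295, 0.8840, -1.3180) x1=(0.1091, -1.2878, 1.0665) x2=(-1.4794, 0.0783, 0.0485) x3=(-0.6684, 1.2861, -0.2324)
step 6: x0=(0.6139, 0.8148, -1.2440) x1=(0.0480, -1.1936, 0.9607) x2=(-1.4973, 0.0445, 0.0370) x3=(-0.6365, 1.2479, -0.2324)
step 7: x0=(0.5921, 0.7398, -1.1618) x1=(-0.0153, -1.0887, 0.8468) x2=(-1.5122, 0.0106, 0.0249) x3=(-0.6038, 1.2077, -0.2316)
step 8: x0=(0.5647, 0.6597, -1.0729) x1=(-0.0802, -0.9750, 0.7262) x2=(-1.5242, -0.0231, 0.0123) x3=(-0.5707, 1.1657, -0.2302)
step 9: x0=(0.5322, 0.5756, -0.9786) x1=(-0.1461, -0.8542, 0.6003) x2=(-1.5337, -0.0566, -0.0010) x3=(-0.5372, 1.1222, -0.2282)
step 10: x0=(0.4952, 0.4881, -0.8802) x1=(-0.2124, -0.7283, 0.4707) x2=(-1.5410, -0.0896, -0.0148) x3=(-0.5037, 1.0775, -0.2258)
step 11: x0=(0.4545, 0.3981, -0.7791) x1=(-0.2787, -0.5990, 0.3388) x2=(-1.5464, -0.1221, -0.0293) x3=(-0.4704, 1.0320, -0.2229)
step 12: x0=(0.4109, 0.3063, -0.6766) x1=(-0.3446, -0.4681, 0.2060) x2=(-1.5503, -0.1540, -0.0443) x3=(-0.4374, 0.9861, -0.2198)
step 13: x0=(0.3656, 0.2133, -0.5738) x1=(-0.4099, -0.3371, 0.0733) x2=(-1.5530, -0.1853, -0.0599) x3=(-0.4048, 0.9401, -0.2164)
step 14: x0=(0.3196, 0.1195, -0.4715) x1=(-0.4750, -0.2074, -0.0585) x2=(-1.5549, -0.2160, -0.0758) x3=(-0.3728, 0.8944, -0.2128)
step 15: x0=(0.2744, 0.0249, -0.3700) x1=(-0.5404, -0.0796, -0.1892) x2=(-1.5563, -0.2463, -0.0920) x3=(-0.3413, 0.8494, -0.2092)
step 16: x0=(0.2308, -0.0710, -0.2691) x1=(-0.6068, 0.0463, -0.3196) x2=(-1.5573, -0.2763, -0.1083) x3=(-0.3103, 0.8055, -0.2055)
step 17: x0=(0.1892, -0.1689, -0.1681) x1=(-0.6750, 0.1708, -0.4507) x2=(-1.5580, -0.3062, -0.1245) x3=(-0.2795, 0.7628, -0.2016)
step 18: x0=(0.1488, -0.2692, -0.0663) x1=(-0.7450, 0.2944, -0.5838) x2=(-1.5584, -0.3362, -0.1405) x3=(-0.2487, 0.7212, -0.1973)
step 19: x0=(0.1086, -0.3716, 0.0361) x1=(-0.8166, 0.4178, -0.7192) x2=(-1.5583, -0.3661, -0.1563) x3=(-0.2178, 0.6806, -0.1925)
step 20: x0=(0.0679, -0.4752, 0.1387) x1=(-0.8894, 0.5410, -0.8566) x2=(-1.5577, -0.3960, -0.1718) x3=(-0.1866, 0.6404, -0.1873)
step 21: x0=(0.0258, -0.5791, 0.2407) x1=(-0.9627, 0.6636, -0.9948) x2=(-1.5562, -0.4258, -0.1871) x3=(-0.1553, 0.6004, -0.1816)
step 22: x0=(-0.0183, -0.6821, 0.3412) x1=(-1.0358, 0.7848, -1.1323) x2=(-1.5538, -0.4552, -0.2023) x3=(-0.1241, 0.5604, -0.1757)
step 23: x0=(-0.0648, -0.7829, 0.4392) x1=(-1.1079, 0.9033, -1.2674) x2=(-1.5504, -0.4839, -0.2176) x3=(-0.0932, 0.5202, -0.1698)
step 24: x0=(-0.1142, -0.8803, 0.5335) x1=(-1.1782, 1.0176, -1.3984) x2=(-1.5459, -0.5119, -0.2332) x3=(-0.0629, 0.4798, -0.1640)
step 25: x0=(-0.1668, -0.9730, 0.6229) x1=(-1.2459, 1.1260, -1.5234) x2=(-1.5403, -0.5387, -0.2491) x3=(-0.0333, 0.4390, -0.1585)
step 26: x0=(-0.2227, -1.0597, 0.7063) x1=(-1.3104, 1.2271, -1.6407) x2=(-1.5334, -0.5641, -0.2656) x3=(-0.0047, 0.3980, -0.1534)
step 27: x0=(-0.2821, -1.1393, 0.7825) x1=(-1.3711, 1.3191, -1.7486) x2=(-1.5253, -0.5881, -0.2827) x3=(0.0227, 0.3568, -0.1490)
step 28: x0=(-0.3450, -1.2108, 0.8505) x1=(-1.4271, 1.4007, -1.8456) x2=(-1.5161, -0.6102, -0.3006) x3=(0.0486, 0.3154, -0.1452)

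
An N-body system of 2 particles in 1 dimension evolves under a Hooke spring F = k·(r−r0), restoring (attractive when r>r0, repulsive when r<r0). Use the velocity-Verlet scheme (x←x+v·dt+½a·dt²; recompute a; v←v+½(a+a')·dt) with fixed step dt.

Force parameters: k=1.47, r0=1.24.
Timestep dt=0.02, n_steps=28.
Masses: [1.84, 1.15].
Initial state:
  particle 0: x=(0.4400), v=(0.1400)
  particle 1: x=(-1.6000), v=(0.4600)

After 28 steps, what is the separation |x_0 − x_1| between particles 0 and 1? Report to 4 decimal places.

1.6329

step 0: x0=(0.4400) x1=(-1.6000)
step 1: x0=(0.4427) x1=(-1.5906)
step 2: x0=(0.4451) x1=(-1.5808)
step 3: x0=(0.4473) x1=(-1.5706)
step 4: x0=(0.4492) x1=(-1.5600)
step 5: x0=(0.4509) x1=(-1.5490)
step 6: x0=(0.4523) x1=(-1.5376)
step 7: x0=(0.4535) x1=(-1.5258)
step 8: x0=(0.4544) x1=(-1.5136)
step 9: x0=(0.4551) x1=(-1.5011)
step 10: x0=(0.4556) x1=(-1.4882)
step 11: x0=(0.4559) x1=(-1.4750)
step 12: x0=(0.4560) x1=(-1.4614)
step 13: x0=(0.4558) x1=(-1.4474)
step 14: x0=(0.4554) x1=(-1.4331)
step 15: x0=(0.4548) x1=(-1.4185)
step 16: x0=(0.4540) x1=(-1.4036)
step 17: x0=(0.4530) x1=(-1.3883)
step 18: x0=(0.4519) x1=(-1.3727)
step 19: x0=(0.4505) x1=(-1.3569)
step 20: x0=(0.4489) x1=(-1.3407)
step 21: x0=(0.4472) x1=(-1.3243)
step 22: x0=(0.4453) x1=(-1.3076)
step 23: x0=(0.4433) x1=(-1.2906)
step 24: x0=(0.4411) x1=(-1.2734)
step 25: x0=(0.4387) x1=(-1.2559)
step 26: x0=(0.4362) x1=(-1.2382)
step 27: x0=(0.4335) x1=(-1.2203)
step 28: x0=(0.4307) x1=(-1.2021)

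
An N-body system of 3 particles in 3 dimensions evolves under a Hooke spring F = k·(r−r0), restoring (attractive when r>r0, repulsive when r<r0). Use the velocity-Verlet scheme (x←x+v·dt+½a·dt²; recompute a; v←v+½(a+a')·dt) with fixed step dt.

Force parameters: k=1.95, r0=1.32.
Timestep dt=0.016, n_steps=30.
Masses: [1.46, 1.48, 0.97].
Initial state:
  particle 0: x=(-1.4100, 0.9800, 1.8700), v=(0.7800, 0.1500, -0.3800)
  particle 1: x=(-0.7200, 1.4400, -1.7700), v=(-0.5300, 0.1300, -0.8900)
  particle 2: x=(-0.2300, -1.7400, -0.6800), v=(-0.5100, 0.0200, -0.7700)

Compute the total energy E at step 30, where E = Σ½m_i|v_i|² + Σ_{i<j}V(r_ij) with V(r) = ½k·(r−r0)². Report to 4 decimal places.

18.2118

step 0: x0=(-1.4100, 0.9800, 1.8700) x1=(-0.7200, 1.4400, -1.7700) x2=(-0.2300, -1.7400, -0.6800)
step 1: x0=(-1.3973, 0.9821, 1.8632) x1=(-0.7285, 1.4417, -1.7837) x2=(-0.2384, -1.7387, -0.6921)
step 2: x0=(-1.3842, 0.9838, 1.8551) x1=(-0.7371, 1.4426, -1.7964) x2=(-0.2474, -1.7355, -0.7036)
step 3: x0=(-1.3707, 0.9849, 1.8455) x1=(-0.7456, 1.4428, -1.8081) x2=(-0.2570, -1.7304, -0.7146)
step 4: x0=(-1.3568, 0.9855, 1.8346) x1=(-0.7543, 1.4423, -1.8188) x2=(-0.2670, -1.7233, -0.7251)
step 5: x0=(-1.3425, 0.9856, 1.8223) x1=(-0.7629, 1.4410, -1.8284) x2=(-0.2776, -1.7143, -0.7350)
step 6: x0=(-1.3279, 0.9852, 1.8086) x1=(-0.7716, 1.4389, -1.8371) x2=(-0.2887, -1.7035, -0.7444)
step 7: x0=(-1.3129, 0.9842, 1.7935) x1=(-0.7803, 1.4361, -1.8447) x2=(-0.3003, -1.6907, -0.7533)
step 8: x0=(-1.2976, 0.9828, 1.7771) x1=(-0.7890, 1.4326, -1.8513) x2=(-0.3124, -1.6760, -0.7617)
step 9: x0=(-1.2819, 0.9809, 1.7593) x1=(-0.7978, 1.4283, -1.8569) x2=(-0.3250, -1.6595, -0.7696)
step 10: x0=(-1.2659, 0.9785, 1.7401) x1=(-0.8065, 1.4233, -1.8614) x2=(-0.3380, -1.6412, -0.7769)
step 11: x0=(-1.2496, 0.9756, 1.7196) x1=(-0.8153, 1.4176, -1.8650) x2=(-0.3515, -1.6210, -0.7838)
step 12: x0=(-1.2330, 0.9723, 1.6978) x1=(-0.8240, 1.4112, -1.8676) x2=(-0.3654, -1.5991, -0.7902)
step 13: x0=(-1.2162, 0.9684, 1.6746) x1=(-0.8328, 1.4041, -1.8693) x2=(-0.3798, -1.5754, -0.7960)
step 14: x0=(-1.1990, 0.9641, 1.6501) x1=(-0.8415, 1.3963, -1.8699) x2=(-0.3945, -1.5499, -0.8014)
step 15: x0=(-1.1817, 0.9594, 1.6244) x1=(-0.8502, 1.3878, -1.8696) x2=(-0.4097, -1.5228, -0.8063)
step 16: x0=(-1.1640, 0.9542, 1.5973) x1=(-0.8589, 1.3787, -1.8684) x2=(-0.4253, -1.4939, -0.8107)
step 17: x0=(-1.1462, 0.9486, 1.5691) x1=(-0.8676, 1.3689, -1.8662) x2=(-0.4412, -1.4635, -0.8147)
step 18: x0=(-1.1281, 0.9425, 1.5396) x1=(-0.8763, 1.3585, -1.8631) x2=(-0.4574, -1.4314, -0.8182)
step 19: x0=(-1.1099, 0.9361, 1.5088) x1=(-0.8849, 1.3475, -1.8591) x2=(-0.4740, -1.3978, -0.8212)
step 20: x0=(-1.0915, 0.9292, 1.4769) x1=(-0.8935, 1.3359, -1.8542) x2=(-0.4909, -1.3627, -0.8239)
step 21: x0=(-1.0729, 0.9220, 1.4438) x1=(-0.9021, 1.3237, -1.8484) x2=(-0.5081, -1.3261, -0.8261)
step 22: x0=(-1.0542, 0.9144, 1.4096) x1=(-0.9107, 1.3110, -1.8418) x2=(-0.5256, -1.2881, -0.8279)
step 23: x0=(-1.0353, 0.9064, 1.3743) x1=(-0.9192, 1.2977, -1.8343) x2=(-0.5434, -1.2487, -0.8293)
step 24: x0=(-1.0163, 0.8981, 1.3379) x1=(-0.9276, 1.2839, -1.8261) x2=(-0.5614, -1.2080, -0.8303)
step 25: x0=(-0.9972, 0.8895, 1.3004) x1=(-0.9360, 1.2695, -1.8170) x2=(-0.5796, -1.1660, -0.8310)
step 26: x0=(-0.9780, 0.8805, 1.2619) x1=(-0.9444, 1.2547, -1.8071) x2=(-0.5980, -1.1228, -0.8313)
step 27: x0=(-0.9587, 0.8712, 1.2225) x1=(-0.9527, 1.2394, -1.7965) x2=(-0.6167, -1.0784, -0.8312)
step 28: x0=(-0.9394, 0.8617, 1.1820) x1=(-0.9609, 1.2237, -1.7852) x2=(-0.6355, -1.0329, -0.8309)
step 29: x0=(-0.9200, 0.8519, 1.1406) x1=(-0.9691, 1.2075, -1.7732) x2=(-0.6545, -0.9864, -0.8302)
step 30: x0=(-0.9006, 0.8418, 1.0984) x1=(-0.9773, 1.1910, -1.7604) x2=(-0.6736, -0.9389, -0.8292)
step 0 velocities: v0=(0.7800, 0.1500, -0.3800) v1=(-0.5300, 0.1300, -0.8900) v2=(-0.5100, 0.0200, -0.7700)
step 0: KE=1.7864, PE=16.4287, E=18.2151
step 30 velocities: v0=(1.2146, -0.6374, -2.6685) v1=(-0.5072, -1.0463, 0.8163) v2=(-1.1988, 2.9999, 0.0711)
step 30: KE=13.1295, PE=5.0823, E=18.2118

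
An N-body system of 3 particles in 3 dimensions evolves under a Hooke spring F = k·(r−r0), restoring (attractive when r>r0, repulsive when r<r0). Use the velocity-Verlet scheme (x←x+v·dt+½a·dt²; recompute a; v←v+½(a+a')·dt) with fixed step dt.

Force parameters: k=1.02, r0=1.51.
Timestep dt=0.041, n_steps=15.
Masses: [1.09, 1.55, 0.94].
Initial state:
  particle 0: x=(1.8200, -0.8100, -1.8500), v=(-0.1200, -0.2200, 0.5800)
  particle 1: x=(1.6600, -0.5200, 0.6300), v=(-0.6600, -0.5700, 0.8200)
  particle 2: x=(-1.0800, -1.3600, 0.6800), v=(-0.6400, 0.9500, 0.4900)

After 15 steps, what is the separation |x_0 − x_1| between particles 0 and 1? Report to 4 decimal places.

2.1131

step 0: x0=(1.8200, -0.8100, -1.8500) x1=(1.6600, -0.5200, 0.6300) x2=(-1.0800, -1.3600, 0.6800)
step 1: x0=(1.8136, -0.8192, -1.8242) x1=(1.6323, -0.5437, 0.6631) x2=(-1.1034, -1.3204, 0.6987)
step 2: x0=(1.8043, -0.8287, -1.7945) x1=(1.6032, -0.5678, 0.6951) x2=(-1.1213, -1.2795, 0.7145)
step 3: x0=(1.7921, -0.8385, -1.7607) x1=(1.5728, -0.5925, 0.7260) x2=(-1.1336, -1.2376, 0.7275)
step 4: x0=(1.7770, -0.8485, -1.7231) x1=(1.5411, -0.6176, 0.7559) x2=(-1.1403, -1.1947, 0.7377)
step 5: x0=(1.7589, -0.8587, -1.6815) x1=(1.5082, -0.6431, 0.7846) x2=(-1.1417, -1.1509, 0.7452)
step 6: x0=(1.7379, -0.8690, -1.6361) x1=(1.4742, -0.6689, 0.8122) x2=(-1.1377, -1.1064, 0.7501)
step 7: x0=(1.7140, -0.8794, -1.5870) x1=(1.4390, -0.6950, 0.8388) x2=(-1.1286, -1.0612, 0.7525)
step 8: x0=(1.6874, -0.8899, -1.5343) x1=(1.4027, -0.7214, 0.8643) x2=(-1.1144, -1.0157, 0.7524)
step 9: x0=(1.6580, -0.9004, -1.4780) x1=(1.3654, -0.7479, 0.8887) x2=(-1.0954, -0.9697, 0.7499)
step 10: x0=(1.6259, -0.9109, -1.4183) x1=(1.3272, -0.7747, 0.9121) x2=(-1.0718, -0.9235, 0.7452)
step 11: x0=(1.5913, -0.9213, -1.3555) x1=(1.2881, -0.8015, 0.9346) x2=(-1.0438, -0.8773, 0.7384)
step 12: x0=(1.5543, -0.9316, -1.2895) x1=(1.2482, -0.8284, 0.9560) x2=(-1.0116, -0.8310, 0.7297)
step 13: x0=(1.5149, -0.9418, -1.2207) x1=(1.2076, -0.8554, 0.9766) x2=(-0.9755, -0.7848, 0.7190)
step 14: x0=(1.4733, -0.9518, -1.1491) x1=(1.1663, -0.8823, 0.9963) x2=(-0.9358, -0.7388, 0.7067)
step 15: x0=(1.4296, -0.9616, -1.0751) x1=(1.1244, -0.9093, 1.0152) x2=(-0.8927, -0.6930, 0.6929)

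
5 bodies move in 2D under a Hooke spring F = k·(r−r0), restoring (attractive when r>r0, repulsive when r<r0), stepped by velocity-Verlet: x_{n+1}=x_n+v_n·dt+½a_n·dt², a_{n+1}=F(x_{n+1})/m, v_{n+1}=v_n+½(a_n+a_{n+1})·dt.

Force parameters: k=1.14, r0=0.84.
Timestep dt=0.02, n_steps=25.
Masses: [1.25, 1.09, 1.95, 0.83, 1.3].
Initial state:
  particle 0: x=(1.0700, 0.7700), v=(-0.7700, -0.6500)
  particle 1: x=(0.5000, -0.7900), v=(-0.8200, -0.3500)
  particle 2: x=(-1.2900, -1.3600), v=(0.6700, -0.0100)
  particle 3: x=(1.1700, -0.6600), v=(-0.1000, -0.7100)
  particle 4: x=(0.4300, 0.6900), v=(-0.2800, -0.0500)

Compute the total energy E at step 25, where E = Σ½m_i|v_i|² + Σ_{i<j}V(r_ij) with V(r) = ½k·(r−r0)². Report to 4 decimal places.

10.2400

step 0: x0=(1.0700, 0.7700) x1=(0.5000, -0.7900) x2=(-1.2900, -1.3600) x3=(1.1700, -0.6600) x4=(0.4300, 0.6900)
step 1: x0=(1.0543, 0.7565) x1=(0.4834, -0.7968) x2=(-1.2760, -1.3598) x3=(1.1675, -0.6740) x4=(0.4242, 0.6885)
step 2: x0=(1.0379, 0.7419) x1=(0.4665, -0.8031) x2=(-1.2606, -1.3587) x3=(1.1639, -0.6875) x4=(0.4181, 0.6861)
step 3: x0=(1.0209, 0.7263) x1=(0.4492, -0.8090) x2=(-1.2440, -1.3567) x3=(1.1594, -0.7007) x4=(0.4116, 0.6827)
step 4: x0=(1.0034, 0.7096) x1=(0.4316, -0.8144) x2=(-1.2262, -1.3539) x3=(1.1537, -0.7133) x4=(0.4048, 0.6784)
step 5: x0=(0.9852, 0.6919) x1=(0.4137, -0.8193) x2=(-1.2072, -1.3502) x3=(1.1471, -0.7255) x4=(0.3976, 0.6732)
step 6: x0=(0.9665, 0.6732) x1=(0.3956, -0.8238) x2=(-1.1870, -1.3457) x3=(1.1394, -0.7373) x4=(0.3901, 0.6670)
step 7: x0=(0.9473, 0.6535) x1=(0.3772, -0.8279) x2=(-1.1657, -1.3405) x3=(1.1308, -0.7486) x4=(0.3823, 0.6599)
step 8: x0=(0.9275, 0.6328) x1=(0.3585, -0.8315) x2=(-1.1432, -1.3344) x3=(1.1211, -0.7594) x4=(0.3741, 0.6518)
step 9: x0=(0.9072, 0.6112) x1=(0.3396, -0.8346) x2=(-1.1197, -1.3275) x3=(1.1104, -0.7697) x4=(0.3656, 0.6428)
step 10: x0=(0.8865, 0.5886) x1=(0.3206, -0.8373) x2=(-1.0951, -1.3199) x3=(1.0987, -0.7795) x4=(0.3567, 0.6329)
step 11: x0=(0.8653, 0.5651) x1=(0.3014, -0.8395) x2=(-1.0695, -1.3116) x3=(1.0861, -0.7889) x4=(0.3475, 0.6221)
step 12: x0=(0.8437, 0.5407) x1=(0.2820, -0.8413) x2=(-1.0430, -1.3025) x3=(1.0725, -0.7978) x4=(0.3381, 0.6105)
step 13: x0=(0.8216, 0.5154) x1=(0.2625, -0.8427) x2=(-1.0155, -1.2928) x3=(1.0581, -0.8062) x4=(0.3283, 0.5979)
step 14: x0=(0.7992, 0.4893) x1=(0.2429, -0.8436) x2=(-0.9871, -1.2824) x3=(1.0427, -0.8142) x4=(0.3181, 0.5846)
step 15: x0=(0.7764, 0.4623) x1=(0.2232, -0.8442) x2=(-0.9578, -1.2713) x3=(1.0264, -0.8216) x4=(0.3077, 0.5704)
step 16: x0=(0.7533, 0.4345) x1=(0.2034, -0.8443) x2=(-0.9277, -1.2596) x3=(1.0093, -0.8286) x4=(0.2970, 0.5554)
step 17: x0=(0.7299, 0.4059) x1=(0.1836, -0.8441) x2=(-0.8969, -1.2472) x3=(0.9913, -0.8352) x4=(0.2860, 0.5396)
step 18: x0=(0.7062, 0.3766) x1=(0.1638, -0.8434) x2=(-0.8653, -1.2343) x3=(0.9726, -0.8413) x4=(0.2748, 0.5230)
step 19: x0=(0.6822, 0.3466) x1=(0.1439, -0.8424) x2=(-0.8330, -1.2209) x3=(0.9531, -0.8470) x4=(0.2632, 0.5058)
step 20: x0=(0.6579, 0.3158) x1=(0.1240, -0.8410) x2=(-0.8002, -1.2069) x3=(0.9328, -0.8522) x4=(0.2514, 0.4878)
step 21: x0=(0.6335, 0.2844) x1=(0.1042, -0.8393) x2=(-0.7667, -1.1924) x3=(0.9119, -0.8570) x4=(0.2393, 0.4692)
step 22: x0=(0.6088, 0.2524) x1=(0.0844, -0.8372) x2=(-0.7326, -1.1774) x3=(0.8903, -0.8615) x4=(0.2270, 0.4499)
step 23: x0=(0.5840, 0.2198) x1=(0.0647, -0.8348) x2=(-0.6981, -1.1620) x3=(0.8681, -0.8655) x4=(0.2145, 0.4300)
step 24: x0=(0.5590, 0.1866) x1=(0.0450, -0.8322) x2=(-0.6631, -1.1462) x3=(0.8453, -0.8692) x4=(0.2017, 0.4096)
step 25: x0=(0.5339, 0.1529) x1=(0.0254, -0.8292) x2=(-0.6277, -1.1300) x3=(0.8220, -0.8725) x4=(0.1888, 0.3886)
step 0 velocities: v0=(-0.7700, -0.6500) v1=(-0.8200, -0.3500) v2=(0.6700, -0.0100) v3=(-0.1000, -0.7100) v4=(-0.2800, -0.0500)
step 0: KE=1.7716, PE=8.4708, E=10.2423
step 25 velocities: v0=(-1.2591, -1.6984) v1=(-0.9765, 0.1563) v2=(1.7788, 0.8185) v3=(-1.1781, -0.1572) v4=(-0.6533, -1.0622)
step 25: KE=8.6622, PE=1.5778, E=10.2400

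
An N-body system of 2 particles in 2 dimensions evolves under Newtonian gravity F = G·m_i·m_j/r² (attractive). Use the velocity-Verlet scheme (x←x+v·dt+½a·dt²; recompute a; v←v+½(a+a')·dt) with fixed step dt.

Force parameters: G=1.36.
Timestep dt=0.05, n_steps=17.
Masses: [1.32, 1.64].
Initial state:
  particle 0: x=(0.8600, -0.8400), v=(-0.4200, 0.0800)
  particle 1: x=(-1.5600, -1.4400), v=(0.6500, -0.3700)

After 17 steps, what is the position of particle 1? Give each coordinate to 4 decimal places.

(-0.8780, -1.7061)

step 0: x0=(0.8600, -0.8400) x1=(-1.5600, -1.4400)
step 1: x0=(0.8386, -0.8361) x1=(-1.5271, -1.4584)
step 2: x0=(0.8162, -0.8325) x1=(-1.4936, -1.4766)
step 3: x0=(0.7930, -0.8291) x1=(-1.4592, -1.4946)
step 4: x0=(0.7687, -0.8260) x1=(-1.4241, -1.5124)
step 5: x0=(0.7435, -0.8232) x1=(-1.3882, -1.5300)
step 6: x0=(0.7172, -0.8207) x1=(-1.3515, -1.5472)
step 7: x0=(0.6898, -0.8187) x1=(-1.3138, -1.5641)
step 8: x0=(0.6612, -0.8170) x1=(-1.2752, -1.5807)
step 9: x0=(0.6315, -0.8159) x1=(-1.2357, -1.5970)
step 10: x0=(0.6005, -0.8152) x1=(-1.1952, -1.6128)
step 11: x0=(0.5682, -0.8152) x1=(-1.1536, -1.6281)
step 12: x0=(0.5345, -0.8158) x1=(-1.1109, -1.6429)
step 13: x0=(0.4994, -0.8171) x1=(-1.0670, -1.6571)
step 14: x0=(0.4626, -0.8193) x1=(-1.0218, -1.6706)
step 15: x0=(0.4243, -0.8224) x1=(-0.9753, -1.6834)
step 16: x0=(0.3841, -0.8266) x1=(-0.9274, -1.6953)
step 17: x0=(0.3421, -0.8321) x1=(-0.8780, -1.7061)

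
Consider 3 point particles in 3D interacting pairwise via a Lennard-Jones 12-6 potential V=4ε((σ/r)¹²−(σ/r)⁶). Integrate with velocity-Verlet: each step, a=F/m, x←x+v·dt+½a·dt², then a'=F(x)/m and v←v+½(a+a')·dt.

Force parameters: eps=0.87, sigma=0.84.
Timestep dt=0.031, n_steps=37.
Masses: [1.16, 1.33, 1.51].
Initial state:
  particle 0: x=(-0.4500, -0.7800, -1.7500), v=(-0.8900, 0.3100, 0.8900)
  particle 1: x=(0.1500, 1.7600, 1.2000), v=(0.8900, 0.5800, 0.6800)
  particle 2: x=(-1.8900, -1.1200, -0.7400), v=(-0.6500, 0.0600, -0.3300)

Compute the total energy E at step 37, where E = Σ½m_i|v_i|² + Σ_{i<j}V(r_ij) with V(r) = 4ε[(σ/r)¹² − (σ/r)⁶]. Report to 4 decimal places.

2.3974

step 0: x0=(-0.4500, -0.7800, -1.7500) x1=(0.1500, 1.7600, 1.2000) x2=(-1.8900, -1.1200, -0.7400)
step 1: x0=(-0.4776, -0.7704, -1.7224) x1=(0.1776, 1.7780, 1.2211) x2=(-1.9101, -1.1181, -0.7503)
step 2: x0=(-0.5054, -0.7608, -1.6947) x1=(0.2052, 1.7960, 1.2422) x2=(-1.9302, -1.1162, -0.7606)
step 3: x0=(-0.5332, -0.7513, -1.6670) x1=(0.2328, 1.8139, 1.2632) x2=(-1.9501, -1.1143, -0.7709)
step 4: x0=(-0.5611, -0.7417, -1.6391) x1=(0.2604, 1.8319, 1.2843) x2=(-1.9700, -1.1124, -0.7813)
step 5: x0=(-0.5892, -0.7322, -1.6112) x1=(0.2879, 1.8499, 1.3054) x2=(-1.9898, -1.1105, -0.7918)
step 6: x0=(-0.6174, -0.7228, -1.5833) x1=(0.3155, 1.8679, 1.3265) x2=(-2.0095, -1.1085, -0.8023)
step 7: x0=(-0.6457, -0.7134, -1.5552) x1=(0.3431, 1.8859, 1.3476) x2=(-2.0291, -1.1065, -0.8129)
step 8: x0=(-0.6742, -0.7040, -1.5271) x1=(0.3707, 1.9038, 1.3686) x2=(-2.0485, -1.1044, -0.8235)
step 9: x0=(-0.7029, -0.6947, -1.4988) x1=(0.3983, 1.9218, 1.3897) x2=(-2.0678, -1.1023, -0.8343)
step 10: x0=(-0.7319, -0.6855, -1.4705) x1=(0.4259, 1.9398, 1.4108) x2=(-2.0869, -1.1002, -0.8451)
step 11: x0=(-0.7610, -0.6763, -1.4420) x1=(0.4535, 1.9578, 1.4319) x2=(-2.1059, -1.0980, -0.8560)
step 12: x0=(-0.7904, -0.6672, -1.4134) x1=(0.4811, 1.9757, 1.4529) x2=(-2.1246, -1.0957, -0.8670)
step 13: x0=(-0.8202, -0.6582, -1.3847) x1=(0.5087, 1.9937, 1.4740) x2=(-2.1431, -1.0934, -0.8780)
step 14: x0=(-0.8502, -0.6493, -1.3559) x1=(0.5362, 2.0117, 1.4951) x2=(-2.1614, -1.0910, -0.8892)
step 15: x0=(-0.8806, -0.6405, -1.3269) x1=(0.5638, 2.0297, 1.5162) x2=(-2.1794, -1.0885, -0.9005)
step 16: x0=(-0.9114, -0.6319, -1.2979) x1=(0.5914, 2.0476, 1.5372) x2=(-2.1971, -1.0859, -0.9119)
step 17: x0=(-0.9426, -0.6234, -1.2687) x1=(0.6190, 2.0656, 1.5583) x2=(-2.2144, -1.0831, -0.9233)
step 18: x0=(-0.9743, -0.6151, -1.2393) x1=(0.6466, 2.0836, 1.5794) x2=(-2.2314, -1.0803, -0.9349)
step 19: x0=(-1.0066, -0.6070, -1.2098) x1=(0.6742, 2.1016, 1.6005) x2=(-2.2480, -1.0772, -0.9466)
step 20: x0=(-1.0394, -0.5991, -1.1802) x1=(0.7018, 2.1195, 1.6215) x2=(-2.2641, -1.0741, -0.9583)
step 21: x0=(-1.0729, -0.5915, -1.1505) x1=(0.7294, 2.1375, 1.6426) x2=(-2.2797, -1.0707, -0.9702)
step 22: x0=(-1.1071, -0.5841, -1.1207) x1=(0.7569, 2.1555, 1.6637) x2=(-2.2948, -1.0671, -0.9821)
step 23: x0=(-1.1421, -0.5771, -1.0908) x1=(0.7845, 2.1735, 1.6848) x2=(-2.3092, -1.0632, -0.9942)
step 24: x0=(-1.1780, -0.5705, -1.0608) x1=(0.8121, 2.1914, 1.7058) x2=(-2.3229, -1.0591, -1.0062)
step 25: x0=(-1.2149, -0.5642, -1.0307) x1=(0.8397, 2.2094, 1.7269) x2=(-2.3360, -1.0546, -1.0183)
step 26: x0=(-1.2529, -0.5585, -1.0007) x1=(0.8673, 2.2274, 1.7480) x2=(-2.3481, -1.0498, -1.0305)
step 27: x0=(-1.2920, -0.5532, -0.9707) x1=(0.8949, 2.2453, 1.7691) x2=(-2.3594, -1.0446, -1.0425)
step 28: x0=(-1.3324, -0.5486, -0.9407) x1=(0.9225, 2.2633, 1.7901) x2=(-2.3697, -1.0389, -1.0546)
step 29: x0=(-1.3742, -0.5446, -0.9110) x1=(0.9500, 2.2813, 1.8112) x2=(-2.3789, -1.0327, -1.0665)
step 30: x0=(-1.4176, -0.5414, -0.8814) x1=(0.9776, 2.2993, 1.8323) x2=(-2.3869, -1.0259, -1.0782)
step 31: x0=(-1.4626, -0.5390, -0.8522) x1=(1.0052, 2.3172, 1.8533) x2=(-2.3937, -1.0185, -1.0897)
step 32: x0=(-1.5094, -0.5375, -0.8234) x1=(1.0328, 2.3352, 1.8744) x2=(-2.3991, -1.0104, -1.1008)
step 33: x0=(-1.5579, -0.5369, -0.7952) x1=(1.0604, 2.3532, 1.8955) x2=(-2.4032, -1.0016, -1.1115)
step 34: x0=(-1.6080, -0.5372, -0.7676) x1=(1.0880, 2.3712, 1.9166) x2=(-2.4060, -0.9921, -1.1217)
step 35: x0=(-1.6594, -0.5382, -0.7406) x1=(1.1156, 2.3891, 1.9376) x2=(-2.4079, -0.9821, -1.1315)
step 36: x0=(-1.7113, -0.5395, -0.7138) x1=(1.1431, 2.4071, 1.9587) x2=(-2.4094, -0.9718, -1.1412)
step 37: x0=(-1.7622, -0.5403, -0.6864) x1=(1.1707, 2.4251, 1.9798) x2=(-2.4116, -0.9620, -1.1512)
step 0 velocities: v0=(-0.8900, 0.3100, 0.8900) v1=(0.8900, 0.5800, 0.6800) v2=(-0.6500, 0.0600, -0.3300)
step 0: KE=2.4364, PE=-0.0372, E=2.3992
step 37 velocities: v0=(-1.6004, 0.0039, 0.9134) v1=(0.8898, 0.5798, 0.6798) v2=(-0.1042, 0.2954, -0.3478)
step 37: KE=3.1922, PE=-0.7947, E=2.3974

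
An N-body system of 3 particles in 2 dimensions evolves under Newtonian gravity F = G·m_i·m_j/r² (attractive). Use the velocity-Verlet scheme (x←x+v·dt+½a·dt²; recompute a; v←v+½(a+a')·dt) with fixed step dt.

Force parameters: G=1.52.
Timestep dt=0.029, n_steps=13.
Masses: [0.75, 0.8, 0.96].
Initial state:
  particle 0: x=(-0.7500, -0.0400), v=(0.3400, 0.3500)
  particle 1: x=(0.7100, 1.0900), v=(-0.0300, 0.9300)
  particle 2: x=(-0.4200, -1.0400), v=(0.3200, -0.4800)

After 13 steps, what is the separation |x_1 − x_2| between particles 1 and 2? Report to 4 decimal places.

step 0: x0=(-0.7500, -0.0400) x1=(0.7100, 1.0900) x2=(-0.4200, -1.0400)
step 1: x0=(-0.7398, -0.0303) x1=(0.7090, 1.1168) x2=(-0.4108, -1.0534)
step 2: x0=(-0.7291, -0.0214) x1=(0.7076, 1.1432) x2=(-0.4018, -1.0659)
step 3: x0=(-0.7179, -0.0133) x1=(0.7060, 1.1693) x2=(-0.3930, -1.0775)
step 4: x0=(-0.7061, -0.0059) x1=(0.7040, 1.1950) x2=(-0.3843, -1.0882)
step 5: x0=(-0.6938, 0.0007) x1=(0.7018, 1.2204) x2=(-0.3757, -1.0980)
step 6: x0=(-0.6811, 0.0066) x1=(0.6992, 1.2454) x2=(-0.3673, -1.1070)
step 7: x0=(-0.6679, 0.0118) x1=(0.6964, 1.2701) x2=(-0.3590, -1.1151)
step 8: x0=(-0.6542, 0.0164) x1=(0.6933, 1.2944) x2=(-0.3509, -1.1225)
step 9: x0=(-0.6401, 0.0203) x1=(0.6899, 1.3183) x2=(-0.3428, -1.1290)
step 10: x0=(-0.6255, 0.0236) x1=(0.6863, 1.3419) x2=(-0.3349, -1.1347)
step 11: x0=(-0.6105, 0.0262) x1=(0.6824, 1.3652) x2=(-0.3271, -1.1397)
step 12: x0=(-0.5952, 0.0282) x1=(0.6782, 1.3881) x2=(-0.3194, -1.1439)
step 13: x0=(-0.5794, 0.0297) x1=(0.6738, 1.4106) x2=(-0.3118, -1.1473)

2.7412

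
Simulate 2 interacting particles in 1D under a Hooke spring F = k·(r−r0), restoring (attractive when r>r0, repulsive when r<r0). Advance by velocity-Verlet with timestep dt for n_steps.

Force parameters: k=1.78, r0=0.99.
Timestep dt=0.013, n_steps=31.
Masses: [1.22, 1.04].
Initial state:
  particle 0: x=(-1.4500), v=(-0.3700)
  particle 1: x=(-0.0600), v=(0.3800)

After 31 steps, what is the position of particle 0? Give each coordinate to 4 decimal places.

(-1.5421)

step 0: x0=(-1.4500) x1=(-0.0600)
step 1: x0=(-1.4548) x1=(-0.0551)
step 2: x0=(-1.4594) x1=(-0.0504)
step 3: x0=(-1.4640) x1=(-0.0457)
step 4: x0=(-1.4684) x1=(-0.0412)
step 5: x0=(-1.4728) x1=(-0.0368)
step 6: x0=(-1.4770) x1=(-0.0325)
step 7: x0=(-1.4811) x1=(-0.0284)
step 8: x0=(-1.4851) x1=(-0.0244)
step 9: x0=(-1.4890) x1=(-0.0205)
step 10: x0=(-1.4928) x1=(-0.0168)
step 11: x0=(-1.4964) x1=(-0.0132)
step 12: x0=(-1.5000) x1=(-0.0098)
step 13: x0=(-1.5034) x1=(-0.0065)
step 14: x0=(-1.5067) x1=(-0.0034)
step 15: x0=(-1.5098) x1=(-0.0004)
step 16: x0=(-1.5129) x1=(0.0025)
step 17: x0=(-1.5158) x1=(0.0052)
step 18: x0=(-1.5185) x1=(0.0077)
step 19: x0=(-1.5212) x1=(0.0101)
step 20: x0=(-1.5237) x1=(0.0124)
step 21: x0=(-1.5260) x1=(0.0144)
step 22: x0=(-1.5283) x1=(0.0163)
step 23: x0=(-1.5304) x1=(0.0181)
step 24: x0=(-1.5323) x1=(0.0197)
step 25: x0=(-1.5341) x1=(0.0211)
step 26: x0=(-1.5358) x1=(0.0224)
step 27: x0=(-1.5373) x1=(0.0235)
step 28: x0=(-1.5387) x1=(0.0244)
step 29: x0=(-1.5400) x1=(0.0252)
step 30: x0=(-1.5411) x1=(0.0258)
step 31: x0=(-1.5421) x1=(0.0263)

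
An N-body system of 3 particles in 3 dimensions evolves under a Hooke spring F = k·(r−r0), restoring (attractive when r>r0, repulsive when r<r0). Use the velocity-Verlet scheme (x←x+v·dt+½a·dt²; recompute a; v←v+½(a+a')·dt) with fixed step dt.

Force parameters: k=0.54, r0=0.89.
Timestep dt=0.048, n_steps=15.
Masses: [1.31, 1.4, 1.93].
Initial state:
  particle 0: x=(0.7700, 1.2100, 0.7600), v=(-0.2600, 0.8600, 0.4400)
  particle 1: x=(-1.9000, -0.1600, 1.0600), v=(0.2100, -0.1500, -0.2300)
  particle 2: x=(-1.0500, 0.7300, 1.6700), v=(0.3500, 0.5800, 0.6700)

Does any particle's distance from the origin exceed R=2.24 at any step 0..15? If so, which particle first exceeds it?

step 0: x0=(0.7700, 1.2100, 0.7600) x1=(-1.9000, -0.1600, 1.0600) x2=(-1.0500, 0.7300, 1.6700)
step 1: x0=(0.7561, 1.2507, 0.7815) x1=(-1.8890, -0.1666, 1.0490) x2=(-1.0330, 0.7578, 1.7019)
step 2: x0=(0.7395, 1.2902, 0.8036) x1=(-1.8760, -0.1721, 1.0380) x2=(-1.0155, 0.7856, 1.7333)
step 3: x0=(0.7202, 1.3284, 0.8264) x1=(-1.8610, -0.1763, 1.0271) x2=(-0.9976, 0.8133, 1.7643)
step 4: x0=(0.6983, 1.3653, 0.8499) x1=(-1.8442, -0.1791, 1.0163) x2=(-0.9792, 0.8410, 1.7946)
step 5: x0=(0.6738, 1.4010, 0.8739) x1=(-1.8254, -0.1807, 1.0058) x2=(-0.9606, 0.8686, 1.8245)
step 6: x0=(0.6467, 1.4353, 0.8985) x1=(-1.8048, -0.1808, 0.9954) x2=(-0.9416, 0.8960, 1.8537)
step 7: x0=(0.6173, 1.4683, 0.9237) x1=(-1.7823, -0.1796, 0.9854) x2=(-0.9223, 0.9233, 1.8824)
step 8: x0=(0.5855, 1.4999, 0.9494) x1=(-1.7579, -0.1768, 0.9757) x2=(-0.9027, 0.9505, 1.9105)
step 9: x0=(0.5514, 1.5301, 0.9756) x1=(-1.7317, -0.1725, 0.9664) x2=(-0.8829, 0.9775, 1.9380)
step 10: x0=(0.5151, 1.5590, 1.0022) x1=(-1.7038, -0.1667, 0.9575) x2=(-0.8629, 1.0044, 1.9648)
step 11: x0=(0.4767, 1.5865, 1.0293) x1=(-1.6742, -0.1594, 0.9490) x2=(-0.8427, 1.0310, 1.9910)
step 12: x0=(0.4364, 1.6125, 1.0568) x1=(-1.6429, -0.1504, 0.9411) x2=(-0.8224, 1.0575, 2.0166)
step 13: x0=(0.3941, 1.6373, 1.0846) x1=(-1.6100, -0.1399, 0.9337) x2=(-0.8019, 1.0837, 2.0416)
step 14: x0=(0.3501, 1.6606, 1.1128) x1=(-1.5755, -0.1277, 0.9270) x2=(-0.7814, 1.1096, 2.0659)
step 15: x0=(0.3044, 1.6826, 1.1412) x1=(-1.5395, -0.1139, 0.9208) x2=(-0.7608, 1.1353, 2.0895)

yes, particle 2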